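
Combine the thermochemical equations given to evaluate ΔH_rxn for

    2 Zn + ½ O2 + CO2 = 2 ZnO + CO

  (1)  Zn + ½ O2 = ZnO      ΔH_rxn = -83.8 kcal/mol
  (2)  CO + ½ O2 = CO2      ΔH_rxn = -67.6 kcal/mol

(1) × 2: (2)·(-83.8) = -167.6 kcal/mol
(2) reversed: +67.6 kcal/mol
By Hess's law, ΔH_rxn = (2)·(-83.8) + (-1)·(-67.6) = -100.0 kcal/mol

ΔH_rxn = -100.0 kcal/mol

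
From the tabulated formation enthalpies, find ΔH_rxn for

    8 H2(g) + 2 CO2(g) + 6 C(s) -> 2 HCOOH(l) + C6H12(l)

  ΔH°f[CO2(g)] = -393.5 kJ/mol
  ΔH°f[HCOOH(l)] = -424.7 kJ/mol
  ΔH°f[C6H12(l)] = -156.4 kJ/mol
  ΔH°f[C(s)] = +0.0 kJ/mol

Products: 2·(-424.7) + 1·(-156.4) = -1005.8
Reactants: 8·(+0.0) + 2·(-393.5) + 6·(+0.0) = -787.0
ΔH_rxn = (-1005.8) − (-787.0) = -218.8 kJ/mol

ΔH_rxn = -218.8 kJ/mol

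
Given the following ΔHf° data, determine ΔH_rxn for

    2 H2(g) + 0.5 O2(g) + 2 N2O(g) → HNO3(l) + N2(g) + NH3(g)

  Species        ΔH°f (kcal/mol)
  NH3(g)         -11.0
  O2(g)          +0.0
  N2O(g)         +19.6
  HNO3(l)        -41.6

Products: 1·(-41.6) + 1·(+0.0) + 1·(-11.0) = -52.6
Reactants: 2·(+0.0) + 1/2·(+0.0) + 2·(+19.6) = +39.2
ΔH_rxn = (-52.6) − (+39.2) = -91.8 kcal/mol

ΔH_rxn = -91.8 kcal/mol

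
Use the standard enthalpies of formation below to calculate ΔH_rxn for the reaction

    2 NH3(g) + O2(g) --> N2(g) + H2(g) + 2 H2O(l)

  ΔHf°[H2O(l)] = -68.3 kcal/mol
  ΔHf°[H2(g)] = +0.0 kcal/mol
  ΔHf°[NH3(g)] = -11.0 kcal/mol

ΔH_rxn = -114.6 kcal/mol

ΔH°rxn = Σ nΔHf°(products) − Σ nΔHf°(reactants).
Products: 1·(+0.0) + 1·(+0.0) + 2·(-68.3) = -136.6
Reactants: 2·(-11.0) + 1·(+0.0) = -22.0
ΔH_rxn = (-136.6) − (-22.0) = -114.6 kcal/mol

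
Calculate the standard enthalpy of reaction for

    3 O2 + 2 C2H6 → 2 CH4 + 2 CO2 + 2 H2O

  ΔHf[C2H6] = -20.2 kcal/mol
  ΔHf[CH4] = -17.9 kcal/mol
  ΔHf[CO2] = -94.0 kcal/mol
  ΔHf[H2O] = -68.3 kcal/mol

Products: 2·(-17.9) + 2·(-94.0) + 2·(-68.3) = -360.4
Reactants: 3·(+0.0) + 2·(-20.2) = -40.4
ΔHrxn = (-360.4) − (-40.4) = -320.0 kcal/mol

ΔHrxn = -320.0 kcal/mol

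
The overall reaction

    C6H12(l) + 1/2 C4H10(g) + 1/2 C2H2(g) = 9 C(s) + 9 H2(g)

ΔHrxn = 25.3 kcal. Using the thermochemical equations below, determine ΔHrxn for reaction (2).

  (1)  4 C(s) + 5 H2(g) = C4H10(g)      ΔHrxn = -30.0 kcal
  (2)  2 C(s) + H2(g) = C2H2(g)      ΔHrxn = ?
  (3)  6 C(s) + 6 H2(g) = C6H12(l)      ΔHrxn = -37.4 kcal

ΔHrxn = 54.2 kcal

(1) reversed and × 1/2: (-1/2)·(-30.0) = +15.0 kcal
(2) reversed and × 1/2: contributes −1/2·x
(3) reversed: +37.4 kcal
+25.3 = (+15.0) + (+37.4) − 1/2·x
x = (+25.3 − (+52.4)) / (-1/2) = 54.2 kcal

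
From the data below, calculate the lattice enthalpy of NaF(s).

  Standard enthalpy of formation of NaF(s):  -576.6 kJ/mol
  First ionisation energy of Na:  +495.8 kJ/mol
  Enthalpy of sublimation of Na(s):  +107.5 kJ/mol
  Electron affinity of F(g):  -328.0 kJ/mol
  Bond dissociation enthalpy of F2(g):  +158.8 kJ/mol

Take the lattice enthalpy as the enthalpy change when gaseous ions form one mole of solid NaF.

U = -931.3 kJ/mol

ΔHf° = 1·ΔHsub + 1·(ΣIE) + 1/2·D(F2) + 1·EA + U
-576.6 = 1·(+107.5) + 1·(+495.8) + 1/2·(+158.8) + 1·(-328.0) + U
U = -576.6 − (+354.7) = -931.3 kJ/mol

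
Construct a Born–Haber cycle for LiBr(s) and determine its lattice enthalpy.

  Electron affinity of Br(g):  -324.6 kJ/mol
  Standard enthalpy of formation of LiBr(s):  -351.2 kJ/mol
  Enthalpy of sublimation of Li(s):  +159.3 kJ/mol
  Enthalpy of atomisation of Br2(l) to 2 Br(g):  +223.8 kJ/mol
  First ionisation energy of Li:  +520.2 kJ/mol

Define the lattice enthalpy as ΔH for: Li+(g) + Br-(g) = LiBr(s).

U = -818.0 kJ/mol

ΔHf° = 1·ΔHsub + 1·(ΣIE) + 1/2·D(Br2) + 1·EA + U
-351.2 = 1·(+159.3) + 1·(+520.2) + 1/2·(+223.8) + 1·(-324.6) + U
U = -351.2 − (+466.8) = -818.0 kJ/mol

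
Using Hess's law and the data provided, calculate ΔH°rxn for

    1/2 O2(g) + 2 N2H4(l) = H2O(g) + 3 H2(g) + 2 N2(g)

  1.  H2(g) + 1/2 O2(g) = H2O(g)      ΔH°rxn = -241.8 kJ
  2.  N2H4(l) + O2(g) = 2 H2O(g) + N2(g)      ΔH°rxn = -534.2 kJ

eq. 1 reversed and × 3 (H2(g) must end up as a product; scale by 3 for the 3 H2(g)): (-3)·(-241.8) = +725.4 kJ
eq. 2 × 2 (scale by 2 for the 2 N2H4(l)): (2)·(-534.2) = -1068.4 kJ
Summing the manipulated equations, ΔH°rxn = (-3)·(-241.8) + (2)·(-534.2) = -343.0 kJ

ΔH°rxn = -343.0 kJ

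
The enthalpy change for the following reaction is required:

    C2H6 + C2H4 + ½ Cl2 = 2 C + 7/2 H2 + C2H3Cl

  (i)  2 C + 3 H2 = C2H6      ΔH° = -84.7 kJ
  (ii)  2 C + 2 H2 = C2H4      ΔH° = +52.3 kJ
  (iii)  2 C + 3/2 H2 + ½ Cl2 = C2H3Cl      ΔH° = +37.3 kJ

ΔH° = 69.7 kJ

(i) reversed (C2H6 must end up as a reactant): +84.7 kJ
(ii) reversed (reverse to put C2H4 on the reactant side): -52.3 kJ
(iii) as written (C2H3Cl already on the product side): +37.3 kJ
Combining the equations, ΔH° = (-1)·(-84.7) + (-1)·(+52.3) + (1)·(+37.3) = 69.7 kJ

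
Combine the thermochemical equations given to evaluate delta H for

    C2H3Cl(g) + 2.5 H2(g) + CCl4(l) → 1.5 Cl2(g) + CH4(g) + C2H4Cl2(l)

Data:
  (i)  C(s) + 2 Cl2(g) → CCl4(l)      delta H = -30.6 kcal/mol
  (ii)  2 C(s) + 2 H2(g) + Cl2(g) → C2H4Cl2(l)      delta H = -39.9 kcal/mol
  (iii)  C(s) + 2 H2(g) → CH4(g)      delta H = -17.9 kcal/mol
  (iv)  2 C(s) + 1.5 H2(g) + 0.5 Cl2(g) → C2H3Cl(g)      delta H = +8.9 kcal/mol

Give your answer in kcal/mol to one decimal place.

delta H = -36.1 kcal/mol

(i) reversed: +30.6 kcal/mol
(ii) as written: -39.9 kcal/mol
(iii) as written: -17.9 kcal/mol
(iv) reversed: -8.9 kcal/mol
By Hess's law, delta H = (+30.6) + (-39.9) + (-17.9) + (-8.9) = -36.1 kcal/mol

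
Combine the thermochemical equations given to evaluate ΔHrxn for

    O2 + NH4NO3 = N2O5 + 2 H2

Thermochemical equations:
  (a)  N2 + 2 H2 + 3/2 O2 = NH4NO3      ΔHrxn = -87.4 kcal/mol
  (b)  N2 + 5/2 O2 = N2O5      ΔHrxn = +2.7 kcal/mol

ΔHrxn = 90.1 kcal/mol

(a) reversed (reverse to put NH4NO3 on the reactant side): +87.4 kcal/mol
(b) as written (N2O5 already on the product side): +2.7 kcal/mol
Combining the equations, ΔHrxn = (+87.4) + (+2.7) = 90.1 kcal/mol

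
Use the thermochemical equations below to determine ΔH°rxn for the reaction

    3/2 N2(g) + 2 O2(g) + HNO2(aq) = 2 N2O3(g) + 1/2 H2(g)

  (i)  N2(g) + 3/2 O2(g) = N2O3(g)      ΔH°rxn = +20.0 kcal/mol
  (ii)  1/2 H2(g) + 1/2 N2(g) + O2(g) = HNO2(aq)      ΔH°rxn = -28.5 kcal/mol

ΔH°rxn = 68.5 kcal/mol

(i) × 2 (scale by 2 for the 2 N2O3(g)): (2)·(+20.0) = +40.0 kcal/mol
(ii) reversed (reverse to put HNO2(aq) on the reactant side): +28.5 kcal/mol
ΔH°rxn = (2)·(+20.0) + (-1)·(-28.5) = 68.5 kcal/mol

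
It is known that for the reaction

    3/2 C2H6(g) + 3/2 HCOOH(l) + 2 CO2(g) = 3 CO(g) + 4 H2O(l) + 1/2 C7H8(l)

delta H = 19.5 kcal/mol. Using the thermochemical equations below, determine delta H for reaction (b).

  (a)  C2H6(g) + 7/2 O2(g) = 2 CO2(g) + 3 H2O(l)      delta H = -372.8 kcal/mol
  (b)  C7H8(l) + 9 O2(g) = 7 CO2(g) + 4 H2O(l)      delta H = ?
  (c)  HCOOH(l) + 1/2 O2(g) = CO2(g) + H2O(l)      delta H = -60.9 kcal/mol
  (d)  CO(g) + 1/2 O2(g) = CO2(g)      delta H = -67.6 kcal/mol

(a) × 3/2: (3/2)·(-372.8) = -559.2 kcal/mol
(b) reversed and × 1/2: contributes −1/2·x
(c) × 3/2: (3/2)·(-60.9) = -91.35 kcal/mol
(d) reversed and × 3: (-3)·(-67.6) = +202.8 kcal/mol
+19.5 = (-559.2) + (-91.35) + (+202.8) − 1/2·x
x = (+19.5 − (-447.75)) / (-1/2) = -934.5 kcal/mol

delta H = -934.5 kcal/mol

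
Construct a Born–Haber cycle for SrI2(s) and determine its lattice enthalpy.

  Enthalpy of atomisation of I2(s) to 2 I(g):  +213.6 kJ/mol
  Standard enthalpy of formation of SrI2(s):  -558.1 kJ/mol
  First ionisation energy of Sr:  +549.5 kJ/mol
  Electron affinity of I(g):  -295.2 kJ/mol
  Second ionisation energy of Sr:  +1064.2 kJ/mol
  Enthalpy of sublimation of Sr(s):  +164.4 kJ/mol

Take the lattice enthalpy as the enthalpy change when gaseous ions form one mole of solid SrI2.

U = -1959.4 kJ/mol

ΔHf° = 1·ΔHsub + 1·(ΣIE) + 1·D(I2) + 2·EA + U
-558.1 = 1·(+164.4) + 1·(+1613.7) + 1·(+213.6) + 2·(-295.2) + U
U = -558.1 − (+1401.3) = -1959.4 kJ/mol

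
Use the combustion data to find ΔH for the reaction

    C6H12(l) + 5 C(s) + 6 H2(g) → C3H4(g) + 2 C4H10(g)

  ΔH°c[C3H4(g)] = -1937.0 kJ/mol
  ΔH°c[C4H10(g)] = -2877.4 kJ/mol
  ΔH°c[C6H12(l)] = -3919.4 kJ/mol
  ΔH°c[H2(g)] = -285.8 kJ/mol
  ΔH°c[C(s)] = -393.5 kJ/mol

Using ΔH = Σ nΔHc°(reactants) − Σ nΔHc°(products):
= [1·(-3919.4) + 5·(-393.5) + 6·(-285.8)] − [1·(-1937.0) + 2·(-2877.4)]
= 90.1 kJ/mol

ΔH = 90.1 kJ/mol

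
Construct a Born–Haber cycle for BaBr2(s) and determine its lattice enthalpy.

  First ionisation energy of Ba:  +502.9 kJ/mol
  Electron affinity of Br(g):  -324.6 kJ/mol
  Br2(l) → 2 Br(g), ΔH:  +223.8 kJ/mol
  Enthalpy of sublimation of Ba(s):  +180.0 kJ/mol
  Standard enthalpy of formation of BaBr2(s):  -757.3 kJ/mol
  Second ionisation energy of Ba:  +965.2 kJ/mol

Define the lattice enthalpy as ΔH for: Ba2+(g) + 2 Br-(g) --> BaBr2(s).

U = -1980.0 kJ/mol

ΔHf° = 1·ΔHsub + 1·(ΣIE) + 1·D(Br2) + 2·EA + U
-757.3 = 1·(+180.0) + 1·(+1468.1) + 1·(+223.8) + 2·(-324.6) + U
U = -757.3 − (+1222.7) = -1980.0 kJ/mol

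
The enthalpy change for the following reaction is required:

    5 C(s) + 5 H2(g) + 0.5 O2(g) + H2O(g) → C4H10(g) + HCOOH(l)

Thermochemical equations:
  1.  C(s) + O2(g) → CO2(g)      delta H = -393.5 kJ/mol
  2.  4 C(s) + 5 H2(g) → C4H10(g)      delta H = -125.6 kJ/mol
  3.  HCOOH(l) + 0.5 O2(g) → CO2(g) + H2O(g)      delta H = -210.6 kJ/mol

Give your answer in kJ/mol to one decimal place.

delta H = -308.5 kJ/mol

eq. 1 as written: -393.5 kJ/mol
eq. 2 as written: -125.6 kJ/mol
eq. 3 reversed: +210.6 kJ/mol
delta H = (-393.5) + (-125.6) + (+210.6) = -308.5 kJ/mol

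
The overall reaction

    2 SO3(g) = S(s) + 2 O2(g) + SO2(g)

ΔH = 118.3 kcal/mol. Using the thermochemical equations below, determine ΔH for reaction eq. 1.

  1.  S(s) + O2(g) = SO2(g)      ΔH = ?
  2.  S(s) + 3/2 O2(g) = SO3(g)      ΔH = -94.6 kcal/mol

eq. 1 as written: contributes x
eq. 2 reversed and × 2: (-2)·(-94.6) = +189.2 kcal/mol
+118.3 = (+189.2) + x
x = (+118.3 − (+189.2)) / (1) = -70.9 kcal/mol

ΔH = -70.9 kcal/mol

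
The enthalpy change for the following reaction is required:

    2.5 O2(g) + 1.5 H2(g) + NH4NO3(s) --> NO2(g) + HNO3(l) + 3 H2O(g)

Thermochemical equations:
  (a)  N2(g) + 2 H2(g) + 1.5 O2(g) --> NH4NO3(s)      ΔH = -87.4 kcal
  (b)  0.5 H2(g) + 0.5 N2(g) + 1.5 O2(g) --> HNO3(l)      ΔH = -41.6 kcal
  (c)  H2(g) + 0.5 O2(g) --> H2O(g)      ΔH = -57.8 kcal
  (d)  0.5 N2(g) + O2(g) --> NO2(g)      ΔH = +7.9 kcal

ΔH = -119.7 kcal

(a) reversed (NH4NO3(s) must end up as a reactant): +87.4 kcal
(b) as written (HNO3(l) already on the product side): -41.6 kcal
(c) × 3 (×3 to match 3 H2O(g) in the target): (3)·(-57.8) = -173.4 kcal
(d) as written (NO2(g) already on the product side): +7.9 kcal
ΔH = (+87.4) + (-41.6) + (-173.4) + (+7.9) = -119.7 kcal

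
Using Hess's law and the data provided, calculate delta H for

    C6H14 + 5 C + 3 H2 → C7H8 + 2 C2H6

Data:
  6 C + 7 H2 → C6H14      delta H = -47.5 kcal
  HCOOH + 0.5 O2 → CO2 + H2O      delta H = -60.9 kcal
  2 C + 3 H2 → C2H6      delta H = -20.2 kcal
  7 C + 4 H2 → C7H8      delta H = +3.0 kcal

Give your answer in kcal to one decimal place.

delta H = 10.1 kcal

equation 1 reversed: +47.5 kcal
equation 2: not needed.
equation 3 × 2: (2)·(-20.2) = -40.4 kcal
equation 4 as written: +3.0 kcal
Combining the equations, delta H = (+47.5) + (-40.4) + (+3.0) = 10.1 kcal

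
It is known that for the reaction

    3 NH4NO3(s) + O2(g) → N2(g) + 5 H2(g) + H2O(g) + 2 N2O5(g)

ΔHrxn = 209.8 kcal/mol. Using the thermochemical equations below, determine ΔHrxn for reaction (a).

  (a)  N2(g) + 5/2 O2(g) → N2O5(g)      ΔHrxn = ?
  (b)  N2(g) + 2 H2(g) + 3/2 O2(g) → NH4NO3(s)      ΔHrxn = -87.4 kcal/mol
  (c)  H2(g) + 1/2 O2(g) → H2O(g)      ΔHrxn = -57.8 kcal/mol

(a) × 2: contributes 2·x
(b) reversed and × 3: (-3)·(-87.4) = +262.2 kcal/mol
(c) as written: -57.8 kcal/mol
+209.8 = (+262.2) + (-57.8) + 2·x
x = (+209.8 − (+204.4)) / (2) = 2.7 kcal/mol

ΔHrxn = 2.7 kcal/mol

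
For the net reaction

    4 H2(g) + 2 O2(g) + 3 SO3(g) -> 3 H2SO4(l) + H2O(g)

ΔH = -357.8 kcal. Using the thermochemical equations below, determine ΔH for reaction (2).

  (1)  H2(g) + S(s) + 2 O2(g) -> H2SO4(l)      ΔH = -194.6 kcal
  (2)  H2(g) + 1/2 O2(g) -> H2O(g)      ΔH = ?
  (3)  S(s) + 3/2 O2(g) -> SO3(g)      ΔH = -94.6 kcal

ΔH = -57.8 kcal

(1) × 3 (×3 to match 3 H2SO4(l) in the target): (3)·(-194.6) = -583.8 kcal
(2) as written (H2O(g) already on the product side): contributes x
(3) reversed and × 3 (SO3(g) must end up as a reactant; ×3 to match 3 SO3(g) in the target): (-3)·(-94.6) = +283.8 kcal
-357.8 = (-583.8) + (+283.8) + x
x = (-357.8 − (-300.0)) / (1) = -57.8 kcal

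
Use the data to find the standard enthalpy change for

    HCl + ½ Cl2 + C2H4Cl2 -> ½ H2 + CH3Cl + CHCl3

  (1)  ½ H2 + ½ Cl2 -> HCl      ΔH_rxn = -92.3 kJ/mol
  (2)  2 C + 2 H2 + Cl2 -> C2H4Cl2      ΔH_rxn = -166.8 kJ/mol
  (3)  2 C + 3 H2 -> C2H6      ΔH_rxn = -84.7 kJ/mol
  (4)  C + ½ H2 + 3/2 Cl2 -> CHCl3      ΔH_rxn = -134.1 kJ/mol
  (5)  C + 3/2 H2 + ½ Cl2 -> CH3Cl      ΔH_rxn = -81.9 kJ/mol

ΔH_rxn = 43.1 kJ/mol

(1) reversed (HCl must end up as a reactant): +92.3 kJ/mol
(2) reversed (reverse to put C2H4Cl2 on the reactant side): +166.8 kJ/mol
(3): not needed (C2H6 appears nowhere else).
(4) as written (CHCl3 already on the product side): -134.1 kJ/mol
(5) as written (CH3Cl already on the product side): -81.9 kJ/mol
Combining the equations, ΔH_rxn = (+92.3) + (+166.8) + (-134.1) + (-81.9) = 43.1 kJ/mol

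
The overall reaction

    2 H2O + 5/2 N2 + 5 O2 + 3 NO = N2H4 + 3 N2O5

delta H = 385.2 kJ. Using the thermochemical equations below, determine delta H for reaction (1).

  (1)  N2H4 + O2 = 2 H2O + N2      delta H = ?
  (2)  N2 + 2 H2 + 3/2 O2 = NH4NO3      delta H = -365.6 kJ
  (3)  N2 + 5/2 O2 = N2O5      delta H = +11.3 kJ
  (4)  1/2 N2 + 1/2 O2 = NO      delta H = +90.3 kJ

delta H = -622.2 kJ

(1) reversed: contributes −x
(2): not needed.
(3) × 3: (3)·(+11.3) = +33.9 kJ
(4) reversed and × 3: (-3)·(+90.3) = -270.9 kJ
+385.2 = (+33.9) + (-270.9) − x
x = (+385.2 − (-237.0)) / (-1) = -622.2 kJ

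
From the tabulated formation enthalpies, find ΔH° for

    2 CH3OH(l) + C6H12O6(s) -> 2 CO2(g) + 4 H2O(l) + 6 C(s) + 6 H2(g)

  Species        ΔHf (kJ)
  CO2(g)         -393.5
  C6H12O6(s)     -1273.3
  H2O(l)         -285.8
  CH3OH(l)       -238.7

Products: 2·(-393.5) + 4·(-285.8) + 6·(+0.0) + 6·(+0.0) = -1930.2
Reactants: 2·(-238.7) + 1·(-1273.3) = -1750.7
ΔH° = (-1930.2) − (-1750.7) = -179.5 kJ

ΔH° = -179.5 kJ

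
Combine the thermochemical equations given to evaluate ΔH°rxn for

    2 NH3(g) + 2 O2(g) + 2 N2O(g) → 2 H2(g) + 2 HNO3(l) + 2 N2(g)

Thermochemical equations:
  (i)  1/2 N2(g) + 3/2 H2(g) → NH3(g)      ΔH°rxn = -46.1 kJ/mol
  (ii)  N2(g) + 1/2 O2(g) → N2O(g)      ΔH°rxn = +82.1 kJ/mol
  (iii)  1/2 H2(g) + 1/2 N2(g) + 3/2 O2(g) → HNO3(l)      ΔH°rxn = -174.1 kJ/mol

(i) reversed and × 2: (-2)·(-46.1) = +92.2 kJ/mol
(ii) reversed and × 2: (-2)·(+82.1) = -164.2 kJ/mol
(iii) × 2: (2)·(-174.1) = -348.2 kJ/mol
Since enthalpy is a state function, ΔH°rxn = (-2)·(-46.1) + (-2)·(+82.1) + (2)·(-174.1) = -420.2 kJ/mol

ΔH°rxn = -420.2 kJ/mol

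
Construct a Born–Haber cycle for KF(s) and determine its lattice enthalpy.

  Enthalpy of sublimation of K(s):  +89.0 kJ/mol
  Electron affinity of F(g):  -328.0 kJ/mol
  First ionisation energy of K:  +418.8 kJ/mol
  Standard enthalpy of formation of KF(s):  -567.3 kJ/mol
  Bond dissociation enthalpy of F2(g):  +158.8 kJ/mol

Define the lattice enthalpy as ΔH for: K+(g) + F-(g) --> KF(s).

U = -826.5 kJ/mol

ΔHf° = 1·ΔHsub + 1·(ΣIE) + 1/2·D(F2) + 1·EA + U
-567.3 = 1·(+89.0) + 1·(+418.8) + 1/2·(+158.8) + 1·(-328.0) + U
U = -567.3 − (+259.2) = -826.5 kJ/mol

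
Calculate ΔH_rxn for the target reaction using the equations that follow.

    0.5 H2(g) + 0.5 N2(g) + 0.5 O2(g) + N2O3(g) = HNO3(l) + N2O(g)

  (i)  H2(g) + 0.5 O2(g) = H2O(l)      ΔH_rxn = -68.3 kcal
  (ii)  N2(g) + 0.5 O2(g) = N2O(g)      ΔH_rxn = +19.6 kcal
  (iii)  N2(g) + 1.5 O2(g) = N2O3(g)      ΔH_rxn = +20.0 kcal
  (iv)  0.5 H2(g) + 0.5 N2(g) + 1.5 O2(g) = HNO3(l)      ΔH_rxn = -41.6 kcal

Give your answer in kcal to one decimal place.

(i): not needed.
(ii) as written: +19.6 kcal
(iii) reversed: -20.0 kcal
(iv) as written: -41.6 kcal
Since enthalpy is a state function, ΔH_rxn = (1)·(+19.6) + (-1)·(+20.0) + (1)·(-41.6) = -42.0 kcal

ΔH_rxn = -42.0 kcal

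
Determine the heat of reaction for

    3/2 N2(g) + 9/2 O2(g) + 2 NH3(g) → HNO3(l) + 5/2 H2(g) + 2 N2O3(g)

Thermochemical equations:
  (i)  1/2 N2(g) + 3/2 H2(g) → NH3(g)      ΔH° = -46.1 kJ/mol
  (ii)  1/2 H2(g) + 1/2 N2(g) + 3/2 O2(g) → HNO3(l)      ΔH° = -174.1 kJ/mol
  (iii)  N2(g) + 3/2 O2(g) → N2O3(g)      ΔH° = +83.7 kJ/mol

ΔH° = 85.5 kJ/mol

(i) reversed and × 2: (-2)·(-46.1) = +92.2 kJ/mol
(ii) as written: -174.1 kJ/mol
(iii) × 2: (2)·(+83.7) = +167.4 kJ/mol
ΔH° = (+92.2) + (-174.1) + (+167.4) = 85.5 kJ/mol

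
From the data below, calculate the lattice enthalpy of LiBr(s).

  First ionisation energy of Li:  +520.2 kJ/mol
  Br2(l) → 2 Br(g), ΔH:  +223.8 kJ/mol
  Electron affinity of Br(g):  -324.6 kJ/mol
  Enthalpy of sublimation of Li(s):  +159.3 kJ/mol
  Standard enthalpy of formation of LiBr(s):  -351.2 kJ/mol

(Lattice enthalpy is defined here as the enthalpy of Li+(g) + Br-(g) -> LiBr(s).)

U = -818.0 kJ/mol

ΔHf° = 1·ΔHsub + 1·(ΣIE) + 1/2·D(Br2) + 1·EA + U
-351.2 = 1·(+159.3) + 1·(+520.2) + 1/2·(+223.8) + 1·(-324.6) + U
U = -351.2 − (+466.8) = -818.0 kJ/mol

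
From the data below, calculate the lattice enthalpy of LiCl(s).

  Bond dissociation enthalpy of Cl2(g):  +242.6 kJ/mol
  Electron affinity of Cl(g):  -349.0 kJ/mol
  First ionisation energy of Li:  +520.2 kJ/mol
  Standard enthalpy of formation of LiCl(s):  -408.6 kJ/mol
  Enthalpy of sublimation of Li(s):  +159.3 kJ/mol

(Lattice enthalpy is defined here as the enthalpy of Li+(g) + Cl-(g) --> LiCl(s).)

U = -860.4 kJ/mol

ΔHf° = 1·ΔHsub + 1·(ΣIE) + 1/2·D(Cl2) + 1·EA + U
-408.6 = 1·(+159.3) + 1·(+520.2) + 1/2·(+242.6) + 1·(-349.0) + U
U = -408.6 − (+451.8) = -860.4 kJ/mol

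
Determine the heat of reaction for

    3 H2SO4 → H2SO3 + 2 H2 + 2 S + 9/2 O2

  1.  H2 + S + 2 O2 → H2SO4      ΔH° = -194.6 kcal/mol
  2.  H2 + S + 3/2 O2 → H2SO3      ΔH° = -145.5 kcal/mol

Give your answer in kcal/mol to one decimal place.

eq. 1 reversed and × 3 (reverse to put H2SO4 on the reactant side; scale by 3 for the 3 H2SO4): (-3)·(-194.6) = +583.8 kcal/mol
eq. 2 as written (H2SO3 already on the product side): -145.5 kcal/mol
ΔH° = (-3)·(-194.6) + (1)·(-145.5) = 438.3 kcal/mol

ΔH° = 438.3 kcal/mol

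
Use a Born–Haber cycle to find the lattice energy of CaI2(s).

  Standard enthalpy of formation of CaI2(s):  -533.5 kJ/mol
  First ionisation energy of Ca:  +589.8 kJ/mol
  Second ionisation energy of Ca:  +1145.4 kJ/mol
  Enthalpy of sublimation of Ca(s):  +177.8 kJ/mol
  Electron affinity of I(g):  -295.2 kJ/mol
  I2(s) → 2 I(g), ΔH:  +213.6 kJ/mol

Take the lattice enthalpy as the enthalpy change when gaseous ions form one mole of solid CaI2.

U = -2069.7 kJ/mol

ΔHf° = 1·ΔHsub + 1·(ΣIE) + 1·D(I2) + 2·EA + U
-533.5 = 1·(+177.8) + 1·(+1735.2) + 1·(+213.6) + 2·(-295.2) + U
U = -533.5 − (+1536.2) = -2069.7 kJ/mol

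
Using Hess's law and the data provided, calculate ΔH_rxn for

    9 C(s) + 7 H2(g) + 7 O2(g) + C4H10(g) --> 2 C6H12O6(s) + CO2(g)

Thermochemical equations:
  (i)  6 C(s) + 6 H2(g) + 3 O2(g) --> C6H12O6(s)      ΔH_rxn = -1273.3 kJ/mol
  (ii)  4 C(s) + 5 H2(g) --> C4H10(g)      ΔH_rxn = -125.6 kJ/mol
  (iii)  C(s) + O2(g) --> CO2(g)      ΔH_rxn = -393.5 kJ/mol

(i) × 2 (scale by 2 for the 2 C6H12O6(s)): (2)·(-1273.3) = -2546.6 kJ/mol
(ii) reversed (reverse to put C4H10(g) on the reactant side): +125.6 kJ/mol
(iii) as written (CO2(g) already on the product side): -393.5 kJ/mol
Summing the manipulated equations, ΔH_rxn = (2)·(-1273.3) + (-1)·(-125.6) + (1)·(-393.5) = -2814.5 kJ/mol

ΔH_rxn = -2814.5 kJ/mol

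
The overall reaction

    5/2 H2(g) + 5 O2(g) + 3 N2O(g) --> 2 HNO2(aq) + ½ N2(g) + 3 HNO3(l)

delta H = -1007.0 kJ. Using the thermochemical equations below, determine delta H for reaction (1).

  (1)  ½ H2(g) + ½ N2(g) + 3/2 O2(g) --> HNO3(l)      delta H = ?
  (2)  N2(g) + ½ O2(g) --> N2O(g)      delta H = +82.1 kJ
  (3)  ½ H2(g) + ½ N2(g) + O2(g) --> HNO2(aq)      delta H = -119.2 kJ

(1) × 3: contributes 3·x
(2) reversed and × 3: (-3)·(+82.1) = -246.3 kJ
(3) × 2: (2)·(-119.2) = -238.4 kJ
-1007.0 = (-246.3) + (-238.4) + 3·x
x = (-1007.0 − (-484.7)) / (3) = -174.1 kJ

delta H = -174.1 kJ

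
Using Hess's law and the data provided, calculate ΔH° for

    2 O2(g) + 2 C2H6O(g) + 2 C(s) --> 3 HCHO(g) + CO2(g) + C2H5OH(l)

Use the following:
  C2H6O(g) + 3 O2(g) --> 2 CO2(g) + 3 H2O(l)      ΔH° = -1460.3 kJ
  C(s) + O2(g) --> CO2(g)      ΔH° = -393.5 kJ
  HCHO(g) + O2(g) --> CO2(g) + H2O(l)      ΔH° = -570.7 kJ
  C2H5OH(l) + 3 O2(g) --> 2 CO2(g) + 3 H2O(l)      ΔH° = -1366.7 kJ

equation 1 × 2 (×2 to match 2 C2H6O(g) in the target): (2)·(-1460.3) = -2920.6 kJ
equation 2 × 2 (×2 to match 2 C(s) in the target): (2)·(-393.5) = -787.0 kJ
equation 3 reversed and × 3 (reverse to put HCHO(g) on the product side; ×3 to match 3 HCHO(g) in the target): (-3)·(-570.7) = +1712.1 kJ
equation 4 reversed (C2H5OH(l) must end up as a product): +1366.7 kJ
Since enthalpy is a state function, ΔH° = (2)·(-1460.3) + (2)·(-393.5) + (-3)·(-570.7) + (-1)·(-1366.7) = -628.8 kJ

ΔH° = -628.8 kJ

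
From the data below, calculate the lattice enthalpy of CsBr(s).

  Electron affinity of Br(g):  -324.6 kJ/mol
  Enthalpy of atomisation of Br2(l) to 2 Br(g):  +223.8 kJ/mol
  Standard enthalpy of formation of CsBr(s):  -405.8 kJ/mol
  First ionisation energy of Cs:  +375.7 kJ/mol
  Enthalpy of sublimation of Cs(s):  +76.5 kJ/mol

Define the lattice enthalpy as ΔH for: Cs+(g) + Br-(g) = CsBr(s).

U = -645.3 kJ/mol

ΔHf° = 1·ΔHsub + 1·(ΣIE) + 1/2·D(Br2) + 1·EA + U
-405.8 = 1·(+76.5) + 1·(+375.7) + 1/2·(+223.8) + 1·(-324.6) + U
U = -405.8 − (+239.5) = -645.3 kJ/mol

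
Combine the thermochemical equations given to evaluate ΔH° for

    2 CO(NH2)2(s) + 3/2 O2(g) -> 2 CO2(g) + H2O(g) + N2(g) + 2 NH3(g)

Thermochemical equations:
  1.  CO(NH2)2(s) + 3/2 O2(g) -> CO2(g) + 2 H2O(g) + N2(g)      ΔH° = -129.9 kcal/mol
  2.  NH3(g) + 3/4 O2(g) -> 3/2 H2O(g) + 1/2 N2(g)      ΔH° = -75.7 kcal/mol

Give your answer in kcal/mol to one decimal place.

ΔH° = -108.4 kcal/mol

eq. 1 × 2: (2)·(-129.9) = -259.8 kcal/mol
eq. 2 reversed and × 2: (-2)·(-75.7) = +151.4 kcal/mol
Since enthalpy is a state function, ΔH° = (-259.8) + (+151.4) = -108.4 kcal/mol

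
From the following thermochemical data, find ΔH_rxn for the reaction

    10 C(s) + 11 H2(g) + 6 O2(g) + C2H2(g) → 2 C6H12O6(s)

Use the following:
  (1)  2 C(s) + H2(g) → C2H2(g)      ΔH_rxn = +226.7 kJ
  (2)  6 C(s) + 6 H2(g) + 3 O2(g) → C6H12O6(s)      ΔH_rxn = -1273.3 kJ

(1) reversed (C2H2(g) must end up as a reactant): -226.7 kJ
(2) × 2 (×2 to match 2 C6H12O6(s) in the target): (2)·(-1273.3) = -2546.6 kJ
Combining the equations, ΔH_rxn = (-1)·(+226.7) + (2)·(-1273.3) = -2773.3 kJ

ΔH_rxn = -2773.3 kJ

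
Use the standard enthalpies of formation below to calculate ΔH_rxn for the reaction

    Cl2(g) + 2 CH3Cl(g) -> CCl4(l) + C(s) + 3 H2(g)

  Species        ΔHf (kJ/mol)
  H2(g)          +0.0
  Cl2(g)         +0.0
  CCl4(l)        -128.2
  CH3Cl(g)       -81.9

Products: 1·(-128.2) + 1·(+0.0) + 3·(+0.0) = -128.2
Reactants: 1·(+0.0) + 2·(-81.9) = -163.8
ΔH_rxn = (-128.2) − (-163.8) = 35.6 kJ/mol

ΔH_rxn = 35.6 kJ/mol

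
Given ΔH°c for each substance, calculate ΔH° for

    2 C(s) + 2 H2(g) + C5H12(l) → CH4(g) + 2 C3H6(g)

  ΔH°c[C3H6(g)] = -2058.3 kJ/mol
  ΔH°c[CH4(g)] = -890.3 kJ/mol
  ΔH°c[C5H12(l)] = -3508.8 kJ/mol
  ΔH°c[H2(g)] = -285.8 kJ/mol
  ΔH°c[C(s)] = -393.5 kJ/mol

With combustion enthalpies, reactants minus products:
= [2·(-393.5) + 2·(-285.8) + 1·(-3508.8)] − [1·(-890.3) + 2·(-2058.3)]
= 139.5 kJ/mol

ΔH° = 139.5 kJ/mol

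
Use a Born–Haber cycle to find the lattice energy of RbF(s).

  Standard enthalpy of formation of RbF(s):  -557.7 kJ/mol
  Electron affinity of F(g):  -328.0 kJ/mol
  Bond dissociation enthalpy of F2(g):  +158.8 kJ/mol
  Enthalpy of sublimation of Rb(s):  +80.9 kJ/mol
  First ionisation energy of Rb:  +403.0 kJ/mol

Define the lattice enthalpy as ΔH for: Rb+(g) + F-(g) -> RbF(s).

U = -793.0 kJ/mol

ΔHf° = 1·ΔHsub + 1·(ΣIE) + 1/2·D(F2) + 1·EA + U
-557.7 = 1·(+80.9) + 1·(+403.0) + 1/2·(+158.8) + 1·(-328.0) + U
U = -557.7 − (+235.3) = -793.0 kJ/mol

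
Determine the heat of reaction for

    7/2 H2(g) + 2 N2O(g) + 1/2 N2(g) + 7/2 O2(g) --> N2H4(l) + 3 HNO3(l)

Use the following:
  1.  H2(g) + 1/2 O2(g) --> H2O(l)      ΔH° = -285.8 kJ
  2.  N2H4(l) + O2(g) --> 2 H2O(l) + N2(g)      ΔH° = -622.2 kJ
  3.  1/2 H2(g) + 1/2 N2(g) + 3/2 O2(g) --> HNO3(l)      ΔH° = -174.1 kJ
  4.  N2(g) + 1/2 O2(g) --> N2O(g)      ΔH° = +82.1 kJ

ΔH° = -635.9 kJ

eq. 1 × 2: (2)·(-285.8) = -571.6 kJ
eq. 2 reversed: +622.2 kJ
eq. 3 × 3: (3)·(-174.1) = -522.3 kJ
eq. 4 reversed and × 2: (-2)·(+82.1) = -164.2 kJ
Summing the manipulated equations, ΔH° = (2)·(-285.8) + (-1)·(-622.2) + (3)·(-174.1) + (-2)·(+82.1) = -635.9 kJ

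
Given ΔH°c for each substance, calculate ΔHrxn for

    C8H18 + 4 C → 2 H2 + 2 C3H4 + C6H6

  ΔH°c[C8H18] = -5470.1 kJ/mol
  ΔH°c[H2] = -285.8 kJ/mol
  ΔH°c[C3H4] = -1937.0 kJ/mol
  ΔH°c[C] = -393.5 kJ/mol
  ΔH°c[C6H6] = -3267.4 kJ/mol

Using ΔH = Σ nΔHc°(reactants) − Σ nΔHc°(products):
= [1·(-5470.1) + 4·(-393.5)] − [2·(-285.8) + 2·(-1937.0) + 1·(-3267.4)]
= 668.9 kJ/mol

ΔHrxn = 668.9 kJ/mol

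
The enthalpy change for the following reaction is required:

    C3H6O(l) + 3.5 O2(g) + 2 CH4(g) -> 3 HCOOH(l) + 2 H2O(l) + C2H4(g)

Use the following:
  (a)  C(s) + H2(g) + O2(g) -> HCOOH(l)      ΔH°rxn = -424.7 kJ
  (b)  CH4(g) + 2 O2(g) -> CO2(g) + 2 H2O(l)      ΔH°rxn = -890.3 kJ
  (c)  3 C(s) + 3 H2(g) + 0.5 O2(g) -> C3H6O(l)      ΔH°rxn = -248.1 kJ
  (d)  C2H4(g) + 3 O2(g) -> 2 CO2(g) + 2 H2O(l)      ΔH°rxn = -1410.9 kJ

ΔH°rxn = -1395.7 kJ

(a) × 3: (3)·(-424.7) = -1274.1 kJ
(b) × 2: (2)·(-890.3) = -1780.6 kJ
(c) reversed: +248.1 kJ
(d) reversed: +1410.9 kJ
By Hess's law, ΔH°rxn = (3)·(-424.7) + (2)·(-890.3) + (-1)·(-248.1) + (-1)·(-1410.9) = -1395.7 kJ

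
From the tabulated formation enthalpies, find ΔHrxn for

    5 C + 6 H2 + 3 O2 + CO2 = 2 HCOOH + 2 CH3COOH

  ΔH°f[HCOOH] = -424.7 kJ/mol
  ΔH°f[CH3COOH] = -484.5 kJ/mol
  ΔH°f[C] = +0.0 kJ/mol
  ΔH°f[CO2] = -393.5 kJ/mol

ΔHrxn = -1424.9 kJ/mol

ΔH°rxn = Σ nΔHf°(products) − Σ nΔHf°(reactants).
Products: 2·(-424.7) + 2·(-484.5) = -1818.4
Reactants: 5·(+0.0) + 6·(+0.0) + 3·(+0.0) + 1·(-393.5) = -393.5
ΔHrxn = (-1818.4) − (-393.5) = -1424.9 kJ/mol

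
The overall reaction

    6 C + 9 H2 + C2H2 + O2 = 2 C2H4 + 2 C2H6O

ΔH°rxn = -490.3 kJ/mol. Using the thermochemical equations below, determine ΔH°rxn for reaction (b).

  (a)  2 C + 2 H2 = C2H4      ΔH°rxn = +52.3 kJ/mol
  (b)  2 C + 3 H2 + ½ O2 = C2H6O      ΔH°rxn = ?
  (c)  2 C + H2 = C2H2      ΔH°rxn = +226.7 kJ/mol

(a) × 2: (2)·(+52.3) = +104.6 kJ/mol
(b) × 2: contributes 2·x
(c) reversed: -226.7 kJ/mol
-490.3 = (+104.6) + (-226.7) + 2·x
x = (-490.3 − (-122.1)) / (2) = -184.1 kJ/mol

ΔH°rxn = -184.1 kJ/mol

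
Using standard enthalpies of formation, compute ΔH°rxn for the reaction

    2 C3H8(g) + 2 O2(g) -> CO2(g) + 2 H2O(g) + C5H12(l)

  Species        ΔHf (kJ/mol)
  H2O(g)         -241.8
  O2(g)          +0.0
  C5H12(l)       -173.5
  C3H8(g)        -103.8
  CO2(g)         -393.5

ΔH°rxn = -843.0 kJ/mol

Products: 1·(-393.5) + 2·(-241.8) + 1·(-173.5) = -1050.6
Reactants: 2·(-103.8) + 2·(+0.0) = -207.6
ΔH°rxn = (-1050.6) − (-207.6) = -843.0 kJ/mol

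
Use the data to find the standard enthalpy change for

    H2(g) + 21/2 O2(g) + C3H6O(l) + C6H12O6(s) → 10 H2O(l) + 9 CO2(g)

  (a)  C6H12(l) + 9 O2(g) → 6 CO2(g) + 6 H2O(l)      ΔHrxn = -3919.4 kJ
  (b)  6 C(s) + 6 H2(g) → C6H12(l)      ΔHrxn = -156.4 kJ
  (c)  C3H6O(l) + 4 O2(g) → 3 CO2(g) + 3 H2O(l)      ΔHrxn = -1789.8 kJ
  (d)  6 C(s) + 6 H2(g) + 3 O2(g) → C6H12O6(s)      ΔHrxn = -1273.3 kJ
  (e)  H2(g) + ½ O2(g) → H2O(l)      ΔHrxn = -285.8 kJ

(a) as written: -3919.4 kJ
(b) as written: -156.4 kJ
(c) as written: -1789.8 kJ
(d) reversed: +1273.3 kJ
(e) as written: -285.8 kJ
ΔHrxn = (-3919.4) + (-156.4) + (-1789.8) + (+1273.3) + (-285.8) = -4878.1 kJ

ΔHrxn = -4878.1 kJ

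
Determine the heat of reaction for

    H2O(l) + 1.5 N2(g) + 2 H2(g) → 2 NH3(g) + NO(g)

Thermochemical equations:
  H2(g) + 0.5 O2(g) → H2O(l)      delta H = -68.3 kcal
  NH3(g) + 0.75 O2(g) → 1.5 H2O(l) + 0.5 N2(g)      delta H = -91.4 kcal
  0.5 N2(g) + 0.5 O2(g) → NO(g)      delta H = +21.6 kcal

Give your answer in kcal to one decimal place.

equation 1 × 2: (2)·(-68.3) = -136.6 kcal
equation 2 reversed and × 2: (-2)·(-91.4) = +182.8 kcal
equation 3 as written: +21.6 kcal
Combining the equations, delta H = (2)·(-68.3) + (-2)·(-91.4) + (1)·(+21.6) = 67.8 kcal

delta H = 67.8 kcal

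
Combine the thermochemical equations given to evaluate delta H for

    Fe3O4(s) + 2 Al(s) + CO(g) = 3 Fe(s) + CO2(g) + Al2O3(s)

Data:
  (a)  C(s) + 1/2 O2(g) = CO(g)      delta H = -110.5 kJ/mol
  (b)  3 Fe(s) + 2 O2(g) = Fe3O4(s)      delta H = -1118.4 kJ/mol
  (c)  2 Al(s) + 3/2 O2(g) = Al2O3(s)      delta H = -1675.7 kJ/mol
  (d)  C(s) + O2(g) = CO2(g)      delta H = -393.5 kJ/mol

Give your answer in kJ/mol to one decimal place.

(a) reversed (CO(g) must end up as a reactant): +110.5 kJ/mol
(b) reversed (reverse to put Fe3O4(s) on the reactant side): +1118.4 kJ/mol
(c) as written (Al2O3(s) already on the product side): -1675.7 kJ/mol
(d) as written (CO2(g) already on the product side): -393.5 kJ/mol
By Hess's law, delta H = (+110.5) + (+1118.4) + (-1675.7) + (-393.5) = -840.3 kJ/mol

delta H = -840.3 kJ/mol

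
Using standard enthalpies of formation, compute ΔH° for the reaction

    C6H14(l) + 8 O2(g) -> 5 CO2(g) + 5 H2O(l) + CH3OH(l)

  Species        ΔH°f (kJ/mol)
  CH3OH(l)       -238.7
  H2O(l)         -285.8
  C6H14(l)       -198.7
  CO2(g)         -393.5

Products: 5·(-393.5) + 5·(-285.8) + 1·(-238.7) = -3635.2
Reactants: 1·(-198.7) + 8·(+0.0) = -198.7
ΔH° = (-3635.2) − (-198.7) = -3436.5 kJ/mol

ΔH° = -3436.5 kJ/mol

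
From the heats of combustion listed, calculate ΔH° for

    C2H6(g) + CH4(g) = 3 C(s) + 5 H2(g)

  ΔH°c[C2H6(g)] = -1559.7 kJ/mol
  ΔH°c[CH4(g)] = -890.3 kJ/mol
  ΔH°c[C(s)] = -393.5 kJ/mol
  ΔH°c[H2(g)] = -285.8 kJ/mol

ΔH° = 159.5 kJ/mol

With combustion enthalpies, reactants minus products:
= [1·(-1559.7) + 1·(-890.3)] − [3·(-393.5) + 5·(-285.8)]
= 159.5 kJ/mol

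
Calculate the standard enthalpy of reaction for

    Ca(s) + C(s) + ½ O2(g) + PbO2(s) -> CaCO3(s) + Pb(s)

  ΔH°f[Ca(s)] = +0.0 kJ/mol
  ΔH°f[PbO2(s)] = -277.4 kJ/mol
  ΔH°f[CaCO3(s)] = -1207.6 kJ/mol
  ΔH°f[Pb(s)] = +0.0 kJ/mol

ΔH°rxn = -930.2 kJ/mol

ΔH°rxn = Σ nΔHf°(products) − Σ nΔHf°(reactants).
Products: 1·(-1207.6) + 1·(+0.0) = -1207.6
Reactants: 1·(+0.0) + 1·(+0.0) + 1/2·(+0.0) + 1·(-277.4) = -277.4
ΔH°rxn = (-1207.6) − (-277.4) = -930.2 kJ/mol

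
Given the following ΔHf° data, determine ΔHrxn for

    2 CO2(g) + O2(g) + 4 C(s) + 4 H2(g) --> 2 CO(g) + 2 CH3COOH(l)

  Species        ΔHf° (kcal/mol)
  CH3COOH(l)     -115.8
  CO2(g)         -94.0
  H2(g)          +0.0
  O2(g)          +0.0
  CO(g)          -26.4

ΔHrxn = -96.4 kcal/mol

Products: 2·(-26.4) + 2·(-115.8) = -284.4
Reactants: 2·(-94.0) + 1·(+0.0) + 4·(+0.0) + 4·(+0.0) = -188.0
ΔHrxn = (-284.4) − (-188.0) = -96.4 kcal/mol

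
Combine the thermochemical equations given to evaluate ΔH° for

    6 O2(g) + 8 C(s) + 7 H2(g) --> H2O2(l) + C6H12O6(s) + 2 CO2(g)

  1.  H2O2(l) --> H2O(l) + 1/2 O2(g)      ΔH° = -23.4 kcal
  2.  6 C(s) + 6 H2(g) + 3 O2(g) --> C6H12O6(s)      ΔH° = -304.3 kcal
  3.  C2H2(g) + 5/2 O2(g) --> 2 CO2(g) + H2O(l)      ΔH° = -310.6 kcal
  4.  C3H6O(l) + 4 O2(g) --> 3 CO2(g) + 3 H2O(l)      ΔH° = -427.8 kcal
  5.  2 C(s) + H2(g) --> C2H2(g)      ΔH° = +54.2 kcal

eq. 1 reversed (reverse to put H2O2(l) on the product side): +23.4 kcal
eq. 2 as written (C6H12O6(s) already on the product side): -304.3 kcal
eq. 3 as written: -310.6 kcal
eq. 4: not needed (C3H6O(l) appears nowhere else).
eq. 5 as written: +54.2 kcal
By Hess's law, ΔH° = (+23.4) + (-304.3) + (-310.6) + (+54.2) = -537.3 kcal

ΔH° = -537.3 kcal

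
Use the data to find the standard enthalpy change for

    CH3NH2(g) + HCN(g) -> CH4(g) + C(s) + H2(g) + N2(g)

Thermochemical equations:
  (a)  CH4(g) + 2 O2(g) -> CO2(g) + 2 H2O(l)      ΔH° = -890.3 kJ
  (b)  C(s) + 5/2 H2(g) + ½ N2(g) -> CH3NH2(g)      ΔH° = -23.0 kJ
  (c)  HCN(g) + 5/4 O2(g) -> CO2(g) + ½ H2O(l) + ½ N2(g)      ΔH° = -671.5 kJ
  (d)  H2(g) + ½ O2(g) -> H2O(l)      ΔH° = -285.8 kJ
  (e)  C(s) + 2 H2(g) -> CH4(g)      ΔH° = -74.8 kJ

(a) reversed: +890.3 kJ
(b) reversed: +23.0 kJ
(c) as written: -671.5 kJ
(d) × 3/2: (3/2)·(-285.8) = -428.7 kJ
(e): not needed.
Summing the manipulated equations, ΔH° = (+890.3) + (+23.0) + (-671.5) + (-428.7) = -186.9 kJ

ΔH° = -186.9 kJ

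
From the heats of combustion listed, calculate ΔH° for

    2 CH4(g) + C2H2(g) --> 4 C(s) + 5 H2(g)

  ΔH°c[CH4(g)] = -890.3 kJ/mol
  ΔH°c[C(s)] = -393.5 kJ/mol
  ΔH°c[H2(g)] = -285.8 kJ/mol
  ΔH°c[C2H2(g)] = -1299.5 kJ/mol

With combustion enthalpies, reactants minus products:
= [2·(-890.3) + 1·(-1299.5)] − [4·(-393.5) + 5·(-285.8)]
= -77.1 kJ/mol

ΔH° = -77.1 kJ/mol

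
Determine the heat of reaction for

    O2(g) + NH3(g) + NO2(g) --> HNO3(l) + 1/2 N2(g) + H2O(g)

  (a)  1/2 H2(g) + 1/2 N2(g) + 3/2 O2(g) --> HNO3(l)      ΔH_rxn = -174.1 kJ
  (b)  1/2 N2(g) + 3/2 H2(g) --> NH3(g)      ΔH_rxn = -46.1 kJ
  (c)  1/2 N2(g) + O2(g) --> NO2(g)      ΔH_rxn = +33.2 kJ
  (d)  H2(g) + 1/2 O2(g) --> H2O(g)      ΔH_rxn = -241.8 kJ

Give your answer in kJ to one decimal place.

ΔH_rxn = -403.0 kJ

(a) as written: -174.1 kJ
(b) reversed: +46.1 kJ
(c) reversed: -33.2 kJ
(d) as written: -241.8 kJ
Summing the manipulated equations, ΔH_rxn = (-174.1) + (+46.1) + (-33.2) + (-241.8) = -403.0 kJ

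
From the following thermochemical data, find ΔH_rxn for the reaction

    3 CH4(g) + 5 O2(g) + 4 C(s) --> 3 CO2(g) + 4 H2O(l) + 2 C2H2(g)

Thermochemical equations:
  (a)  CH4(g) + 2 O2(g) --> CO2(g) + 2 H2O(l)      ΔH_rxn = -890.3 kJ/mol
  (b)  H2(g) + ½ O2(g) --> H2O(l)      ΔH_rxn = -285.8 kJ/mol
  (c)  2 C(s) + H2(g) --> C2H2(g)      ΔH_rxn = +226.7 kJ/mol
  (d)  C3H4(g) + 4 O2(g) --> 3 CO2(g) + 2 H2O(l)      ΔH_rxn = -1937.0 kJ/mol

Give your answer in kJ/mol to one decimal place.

(a) × 3 (×3 to match 3 CH4(g) in the target): (3)·(-890.3) = -2670.9 kJ/mol
(b) reversed and × 2: (-2)·(-285.8) = +571.6 kJ/mol
(c) × 2 (scale by 2 for the 2 C2H2(g)): (2)·(+226.7) = +453.4 kJ/mol
(d): not needed (C3H4(g) appears nowhere else).
Summing the manipulated equations, ΔH_rxn = (-2670.9) + (+571.6) + (+453.4) = -1645.9 kJ/mol

ΔH_rxn = -1645.9 kJ/mol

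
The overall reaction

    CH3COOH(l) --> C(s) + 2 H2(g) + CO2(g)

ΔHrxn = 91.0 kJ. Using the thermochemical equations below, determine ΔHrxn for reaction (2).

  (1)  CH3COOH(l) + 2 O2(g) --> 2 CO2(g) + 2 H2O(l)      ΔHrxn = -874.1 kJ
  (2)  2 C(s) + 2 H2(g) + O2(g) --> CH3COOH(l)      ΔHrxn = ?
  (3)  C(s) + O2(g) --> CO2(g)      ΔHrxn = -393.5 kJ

(1): not needed (H2O(l) appears nowhere else).
(2) reversed (reverse to put H2(g) on the product side): contributes −x
(3) as written: -393.5 kJ
+91.0 = (-393.5) − x
x = (+91.0 − (-393.5)) / (-1) = -484.5 kJ

ΔHrxn = -484.5 kJ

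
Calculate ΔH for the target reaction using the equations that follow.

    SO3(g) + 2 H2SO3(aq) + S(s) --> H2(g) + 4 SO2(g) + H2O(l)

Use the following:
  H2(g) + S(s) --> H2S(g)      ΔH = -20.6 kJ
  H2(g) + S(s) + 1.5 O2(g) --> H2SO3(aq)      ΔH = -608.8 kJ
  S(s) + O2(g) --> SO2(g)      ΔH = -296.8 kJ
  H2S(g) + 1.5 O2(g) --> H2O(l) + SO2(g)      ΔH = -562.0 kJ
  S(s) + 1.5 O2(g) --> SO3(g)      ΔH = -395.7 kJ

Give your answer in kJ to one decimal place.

ΔH = 140.3 kJ

equation 1 as written: -20.6 kJ
equation 2 reversed and × 2: (-2)·(-608.8) = +1217.6 kJ
equation 3 × 3: (3)·(-296.8) = -890.4 kJ
equation 4 as written: -562.0 kJ
equation 5 reversed: +395.7 kJ
Combining the equations, ΔH = (-20.6) + (+1217.6) + (-890.4) + (-562.0) + (+395.7) = 140.3 kJ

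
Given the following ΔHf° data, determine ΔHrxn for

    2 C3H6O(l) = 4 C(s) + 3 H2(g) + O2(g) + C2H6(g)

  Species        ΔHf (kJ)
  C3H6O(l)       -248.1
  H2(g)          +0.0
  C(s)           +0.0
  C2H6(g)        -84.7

ΔH°rxn = Σ nΔHf°(products) − Σ nΔHf°(reactants).
Products: 4·(+0.0) + 3·(+0.0) + 1·(+0.0) + 1·(-84.7) = -84.7
Reactants: 2·(-248.1) = -496.2
ΔHrxn = (-84.7) − (-496.2) = 411.5 kJ

ΔHrxn = 411.5 kJ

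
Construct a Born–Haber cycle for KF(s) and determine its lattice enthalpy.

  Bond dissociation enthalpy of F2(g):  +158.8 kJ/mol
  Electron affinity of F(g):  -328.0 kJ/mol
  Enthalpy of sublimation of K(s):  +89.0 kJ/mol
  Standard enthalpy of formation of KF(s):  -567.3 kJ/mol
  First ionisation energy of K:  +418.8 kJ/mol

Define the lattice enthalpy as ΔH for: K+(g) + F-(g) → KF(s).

ΔHf° = 1·ΔHsub + 1·(ΣIE) + 1/2·D(F2) + 1·EA + U
-567.3 = 1·(+89.0) + 1·(+418.8) + 1/2·(+158.8) + 1·(-328.0) + U
U = -567.3 − (+259.2) = -826.5 kJ/mol

U = -826.5 kJ/mol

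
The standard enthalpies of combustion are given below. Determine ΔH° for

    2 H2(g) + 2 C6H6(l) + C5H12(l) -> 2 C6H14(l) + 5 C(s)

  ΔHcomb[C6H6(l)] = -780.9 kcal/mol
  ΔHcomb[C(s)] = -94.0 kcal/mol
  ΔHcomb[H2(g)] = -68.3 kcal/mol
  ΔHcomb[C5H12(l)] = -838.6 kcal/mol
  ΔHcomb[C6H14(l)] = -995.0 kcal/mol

Using ΔH = Σ nΔHc°(reactants) − Σ nΔHc°(products):
= [2·(-68.3) + 2·(-780.9) + 1·(-838.6)] − [2·(-995.0) + 5·(-94.0)]
= -77.0 kcal/mol

ΔH° = -77.0 kcal/mol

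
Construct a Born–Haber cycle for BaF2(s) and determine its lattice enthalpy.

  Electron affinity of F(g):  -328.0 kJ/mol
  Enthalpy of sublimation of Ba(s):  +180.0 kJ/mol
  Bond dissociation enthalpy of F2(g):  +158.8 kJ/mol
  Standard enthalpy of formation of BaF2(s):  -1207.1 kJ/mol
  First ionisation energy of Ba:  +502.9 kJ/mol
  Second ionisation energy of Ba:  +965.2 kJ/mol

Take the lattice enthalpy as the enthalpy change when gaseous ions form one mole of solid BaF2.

U = -2358.0 kJ/mol

ΔHf° = 1·ΔHsub + 1·(ΣIE) + 1·D(F2) + 2·EA + U
-1207.1 = 1·(+180.0) + 1·(+1468.1) + 1·(+158.8) + 2·(-328.0) + U
U = -1207.1 − (+1150.9) = -2358.0 kJ/mol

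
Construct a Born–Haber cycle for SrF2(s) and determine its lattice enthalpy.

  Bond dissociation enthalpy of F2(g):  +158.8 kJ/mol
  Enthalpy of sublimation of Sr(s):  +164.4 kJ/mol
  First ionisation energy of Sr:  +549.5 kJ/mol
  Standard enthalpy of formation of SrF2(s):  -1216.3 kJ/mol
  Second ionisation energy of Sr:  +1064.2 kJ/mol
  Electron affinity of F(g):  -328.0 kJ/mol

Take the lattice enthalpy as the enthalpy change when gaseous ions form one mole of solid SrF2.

U = -2497.2 kJ/mol

ΔHf° = 1·ΔHsub + 1·(ΣIE) + 1·D(F2) + 2·EA + U
-1216.3 = 1·(+164.4) + 1·(+1613.7) + 1·(+158.8) + 2·(-328.0) + U
U = -1216.3 − (+1280.9) = -2497.2 kJ/mol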